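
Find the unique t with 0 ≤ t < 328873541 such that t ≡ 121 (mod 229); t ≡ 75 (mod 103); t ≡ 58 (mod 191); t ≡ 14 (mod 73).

213037447

The moduli are pairwise coprime; N = 229·103·191·73 = 328873541.
N/229 = 1436129; 1436129 ≡ 70 (mod 229); 70·36 ≡ 1, so inverse 36.
N/103 = 3192947; 3192947 ≡ 50 (mod 103); 50·68 ≡ 1, so inverse 68.
N/191 = 1721851; 1721851 ≡ 177 (mod 191); 177·150 ≡ 1, so inverse 150.
N/73 = 4505117; 4505117 ≡ 68 (mod 73); 68·29 ≡ 1, so inverse 29.
t ≡ 121·1436129·36 + 75·3192947·68 + 58·1721851·150 + 14·4505117·29 = 39348988826.
39348988826 mod 328873541 = 213037447.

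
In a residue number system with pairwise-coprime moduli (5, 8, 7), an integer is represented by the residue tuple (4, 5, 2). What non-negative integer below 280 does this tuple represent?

149

The moduli are pairwise coprime; N = 5·8·7 = 280.
N/5 = 56; 56 ≡ 1 (mod 5), inverse 1.
N/8 = 35; 35 ≡ 3 (mod 8); 3·3 ≡ 1, so inverse 3.
N/7 = 40; 40 ≡ 5 (mod 7); 5·3 ≡ 1, so inverse 3.
x ≡ 4·56·1 + 5·35·3 + 2·40·3 = 989.
989 mod 280 = 149.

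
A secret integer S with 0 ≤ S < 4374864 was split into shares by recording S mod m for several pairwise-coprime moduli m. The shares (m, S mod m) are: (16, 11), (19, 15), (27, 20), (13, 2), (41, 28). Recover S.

2909675

From S ≡ 11 (mod 16) write S = 11 + 16t. Substituting into S ≡ 15 (mod 19) gives 16t ≡ 4 (mod 19), and since 16⁻¹ ≡ 6 (mod 19), t ≡ 5. Hence S ≡ 11 + 16·5 = 91 (mod 304).
From S ≡ 91 (mod 304) write S = 91 + 304t. Substituting into S ≡ 20 (mod 27) gives 304t ≡ 10 (mod 27), and since 7⁻¹ ≡ 4 (mod 27), t ≡ 13. Hence S ≡ 91 + 304·13 = 4043 (mod 8208).
From S ≡ 4043 (mod 8208) write S = 4043 + 8208t. Substituting into S ≡ 2 (mod 13) gives 8208t ≡ 2 (mod 13), and since 5⁻¹ ≡ 8 (mod 13), t ≡ 3. Hence S ≡ 4043 + 8208·3 = 28667 (mod 106704).
From S ≡ 28667 (mod 106704) write S = 28667 + 106704t. Substituting into S ≡ 28 (mod 41) gives 106704t ≡ 20 (mod 41), and since 22⁻¹ ≡ 28 (mod 41), t ≡ 27. Hence S ≡ 28667 + 106704·27 = 2909675 (mod 4374864).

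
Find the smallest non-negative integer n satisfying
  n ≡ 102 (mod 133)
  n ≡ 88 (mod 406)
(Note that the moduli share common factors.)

gcd(133, 406) = 7 and 7 | (88 − 102), so the pair is consistent; merging gives n ≡ 900 (mod 7714), where 7714 = lcm(133, 406).
The solution is unique modulo lcm(133, 406) = 7714.

900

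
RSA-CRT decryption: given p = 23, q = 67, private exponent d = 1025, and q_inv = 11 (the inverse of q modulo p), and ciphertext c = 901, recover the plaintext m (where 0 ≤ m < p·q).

775

d_p = d mod (p−1) = 1025 mod 22 = 13; d_q = d mod (q−1) = 35.
m₁ = c^(d_p) mod p: c ≡ 4 (mod 23), and 4^13 mod 23 = 16.
m₂ = c^(d_q) mod q: c ≡ 30 (mod 67), and 30^35 mod 67 = 38.
h = q_inv·(m₁ − m₂) mod p = 11·(16 − 38) mod 23 = 11.
m = m₂ + h·q = 38 + 11·67 = 775.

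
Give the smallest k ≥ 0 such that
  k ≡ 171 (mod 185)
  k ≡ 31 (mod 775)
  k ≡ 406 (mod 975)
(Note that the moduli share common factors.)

gcd(185, 775) = 5 and 5 | (31 − 171), so the pair is consistent; merging gives k ≡ 3131 (mod 28675), where 28675 = lcm(185, 775).
gcd(28675, 975) = 25 and 25 | (406 − 3131), so the pair is consistent; merging gives k ≡ 576631 (mod 1118325), where 1118325 = lcm(28675, 975).
The solution is unique modulo lcm(185, 775, 975) = 1118325.

576631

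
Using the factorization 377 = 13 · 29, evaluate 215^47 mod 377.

249

Mod 13: 215 ≡ 7; by Fermat, exponent reduces to 47 mod 12 = 11; 7^11 ≡ 2 (mod 13).
Mod 29: 215 ≡ 12; by Fermat, exponent reduces to 47 mod 28 = 19; 12^19 ≡ 17 (mod 29).
Combine by CRT: x ≡ 2 (mod 13), x ≡ 17 (mod 29) ⇒ x ≡ 249 (mod 377).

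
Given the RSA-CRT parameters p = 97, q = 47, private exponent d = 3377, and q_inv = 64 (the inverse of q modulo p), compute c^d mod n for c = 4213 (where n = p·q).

540

d_p = d mod (p−1) = 3377 mod 96 = 17; d_q = d mod (q−1) = 19.
m₁ = c^(d_p) mod p: c ≡ 42 (mod 97), and 42^17 mod 97 = 55.
m₂ = c^(d_q) mod q: c ≡ 30 (mod 47), and 30^19 mod 47 = 23.
h = q_inv·(m₁ − m₂) mod p = 64·(55 − 23) mod 97 = 11.
m = m₂ + h·q = 23 + 11·47 = 540.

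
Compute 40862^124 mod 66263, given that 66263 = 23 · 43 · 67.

31112

Mod 23: 40862 ≡ 14; by Fermat, exponent reduces to 124 mod 22 = 14; 14^14 ≡ 16 (mod 23).
Mod 43: 40862 ≡ 12; by Fermat, exponent reduces to 124 mod 42 = 40; 12^40 ≡ 23 (mod 43).
Mod 67: 40862 ≡ 59; by Fermat, exponent reduces to 124 mod 66 = 58; 59^58 ≡ 24 (mod 67).
Combine by CRT: x ≡ 16 (mod 23), x ≡ 23 (mod 43), x ≡ 24 (mod 67) ⇒ x ≡ 31112 (mod 66263).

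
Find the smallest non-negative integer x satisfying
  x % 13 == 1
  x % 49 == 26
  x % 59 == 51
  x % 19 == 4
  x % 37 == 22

8775534

The moduli are pairwise coprime; N = 13·49·59·19·37 = 26420849.
N/13 = 2032373; 2032373 ≡ 5 (mod 13); 5·8 ≡ 1, so inverse 8.
N/49 = 539201; 539201 ≡ 5 (mod 49); 5·10 ≡ 1, so inverse 10.
N/59 = 447811; 447811 ≡ 1 (mod 59), inverse 1.
N/19 = 1390571; 1390571 ≡ 18 (mod 19); 18·18 ≡ 1, so inverse 18.
N/37 = 714077; 714077 ≡ 14 (mod 37); 14·8 ≡ 1, so inverse 8.
x ≡ 1·2032373·8 + 26·539201·10 + 51·447811·1 + 4·1390571·18 + 22·714077·8 = 405088269.
405088269 mod 26420849 = 8775534.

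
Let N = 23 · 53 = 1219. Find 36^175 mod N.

Mod 23: 36 ≡ 13; by Fermat, exponent reduces to 175 mod 22 = 21; 13^21 ≡ 16 (mod 23).
Mod 53: 36 ≡ 36; by Fermat, exponent reduces to 175 mod 52 = 19; 36^19 ≡ 44 (mod 53).
Combine by CRT: x ≡ 16 (mod 23), x ≡ 44 (mod 53) ⇒ x ≡ 1051 (mod 1219).

1051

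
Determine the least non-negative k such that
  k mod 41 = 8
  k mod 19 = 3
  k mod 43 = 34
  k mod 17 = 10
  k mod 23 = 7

470196

Combine the congruences pairwise.
From k ≡ 8 (mod 41) write k = 8 + 41t. Substituting into k ≡ 3 (mod 19) gives 41t ≡ 14 (mod 19), and since 3⁻¹ ≡ 13 (mod 19), t ≡ 11. Hence k ≡ 8 + 41·11 = 459 (mod 779).
From k ≡ 459 (mod 779) write k = 459 + 779t. Substituting into k ≡ 34 (mod 43) gives 779t ≡ 5 (mod 43), and since 5⁻¹ ≡ 26 (mod 43), t ≡ 1. Hence k ≡ 459 + 779·1 = 1238 (mod 33497).
From k ≡ 1238 (mod 33497) write k = 1238 + 33497t. Substituting into k ≡ 10 (mod 17) gives 33497t ≡ 13 (mod 17), and since 7⁻¹ ≡ 5 (mod 17), t ≡ 14. Hence k ≡ 1238 + 33497·14 = 470196 (mod 569449).
From k ≡ 470196 (mod 569449) write k = 470196 + 569449t. Substituting into k ≡ 7 (mod 23) gives 569449t ≡ 0 (mod 23), and since 15⁻¹ ≡ 20 (mod 23), t ≡ 0. Hence k ≡ 470196 + 569449·0 = 470196 (mod 13097327).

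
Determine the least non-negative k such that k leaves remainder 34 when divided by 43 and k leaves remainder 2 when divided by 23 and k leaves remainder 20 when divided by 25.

13020

The moduli are pairwise coprime; N = 43·23·25 = 24725.
N/43 = 575; 575 ≡ 16 (mod 43); 16·35 ≡ 1, so inverse 35.
N/23 = 1075; 1075 ≡ 17 (mod 23); 17·19 ≡ 1, so inverse 19.
N/25 = 989; 989 ≡ 14 (mod 25); 14·9 ≡ 1, so inverse 9.
k ≡ 34·575·35 + 2·1075·19 + 20·989·9 = 903120.
903120 mod 24725 = 13020.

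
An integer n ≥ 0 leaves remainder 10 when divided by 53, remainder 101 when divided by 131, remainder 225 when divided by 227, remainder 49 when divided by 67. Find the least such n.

73129410

From n ≡ 10 (mod 53) write n = 10 + 53t. Substituting into n ≡ 101 (mod 131) gives 53t ≡ 91 (mod 131), and since 53⁻¹ ≡ 89 (mod 131), t ≡ 108. Hence n ≡ 10 + 53·108 = 5734 (mod 6943).
From n ≡ 5734 (mod 6943) write n = 5734 + 6943t. Substituting into n ≡ 225 (mod 227) gives 6943t ≡ 166 (mod 227), and since 133⁻¹ ≡ 99 (mod 227), t ≡ 90. Hence n ≡ 5734 + 6943·90 = 630604 (mod 1576061).
From n ≡ 630604 (mod 1576061) write n = 630604 + 1576061t. Substituting into n ≡ 49 (mod 67) gives 1576061t ≡ 49 (mod 67), and since 20⁻¹ ≡ 57 (mod 67), t ≡ 46. Hence n ≡ 630604 + 1576061·46 = 73129410 (mod 105596087).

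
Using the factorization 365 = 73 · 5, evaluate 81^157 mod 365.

81

Mod 73: 81 ≡ 8; by Fermat, exponent reduces to 157 mod 72 = 13; 8^13 ≡ 8 (mod 73).
Mod 5: 81 ≡ 1; by Fermat, exponent reduces to 157 mod 4 = 1; 1^1 ≡ 1 (mod 5).
Combine by CRT: x ≡ 8 (mod 73), x ≡ 1 (mod 5) ⇒ x ≡ 81 (mod 365).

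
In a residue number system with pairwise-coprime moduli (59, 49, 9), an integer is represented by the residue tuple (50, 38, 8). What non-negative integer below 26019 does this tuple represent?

5183

The moduli are pairwise coprime; N = 59·49·9 = 26019.
N/59 = 441; 441 ≡ 28 (mod 59); 28·19 ≡ 1, so inverse 19.
N/49 = 531; 531 ≡ 41 (mod 49); 41·6 ≡ 1, so inverse 6.
N/9 = 2891; 2891 ≡ 2 (mod 9); 2·5 ≡ 1, so inverse 5.
x ≡ 50·441·19 + 38·531·6 + 8·2891·5 = 655658.
655658 mod 26019 = 5183.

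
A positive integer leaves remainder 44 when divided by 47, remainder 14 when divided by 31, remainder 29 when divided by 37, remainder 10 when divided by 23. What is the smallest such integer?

The moduli are pairwise coprime; M = 47·31·37·23 = 1239907.
M/47 = 26381; 26381 ≡ 14 (mod 47); 14·37 ≡ 1, so inverse 37.
M/31 = 39997; 39997 ≡ 7 (mod 31); 7·9 ≡ 1, so inverse 9.
M/37 = 33511; 33511 ≡ 26 (mod 37); 26·10 ≡ 1, so inverse 10.
M/23 = 53909; 53909 ≡ 20 (mod 23); 20·15 ≡ 1, so inverse 15.
n ≡ 44·26381·37 + 14·39997·9 + 29·33511·10 + 10·53909·15 = 65792430.
65792430 mod 1239907 = 77359.

77359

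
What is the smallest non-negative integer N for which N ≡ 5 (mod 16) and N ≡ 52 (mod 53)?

From N ≡ 5 (mod 16) write N = 5 + 16t. Substituting into N ≡ 52 (mod 53) gives 16t ≡ 47 (mod 53), and since 16⁻¹ ≡ 10 (mod 53), t ≡ 46. Hence N ≡ 5 + 16·46 = 741 (mod 848).

741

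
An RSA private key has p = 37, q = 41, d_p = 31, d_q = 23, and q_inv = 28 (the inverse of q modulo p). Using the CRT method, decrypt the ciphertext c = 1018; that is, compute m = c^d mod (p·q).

m₁ = c^(d_p) mod p: c ≡ 19 (mod 37), and 19^31 mod 37 = 32.
m₂ = c^(d_q) mod q: c ≡ 34 (mod 41), and 34^23 mod 41 = 15.
h = q_inv·(m₁ − m₂) mod p = 28·(32 − 15) mod 37 = 32.
m = m₂ + h·q = 15 + 32·41 = 1327.

1327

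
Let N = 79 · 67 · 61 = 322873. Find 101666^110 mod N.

Mod 79: 101666 ≡ 72; by Fermat, exponent reduces to 110 mod 78 = 32; 72^32 ≡ 42 (mod 79).
Mod 67: 101666 ≡ 27; by Fermat, exponent reduces to 110 mod 66 = 44; 27^44 ≡ 1 (mod 67).
Mod 61: 101666 ≡ 40; by Fermat, exponent reduces to 110 mod 60 = 50; 40^50 ≡ 14 (mod 61).
Combine by CRT: x ≡ 42 (mod 79), x ≡ 1 (mod 67), x ≡ 14 (mod 61) ⇒ x ≡ 179293 (mod 322873).

179293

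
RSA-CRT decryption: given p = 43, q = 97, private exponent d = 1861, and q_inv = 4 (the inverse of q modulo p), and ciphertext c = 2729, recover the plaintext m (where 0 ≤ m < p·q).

1911

d_p = d mod (p−1) = 1861 mod 42 = 13; d_q = d mod (q−1) = 37.
m₁ = c^(d_p) mod p: c ≡ 20 (mod 43), and 20^13 mod 43 = 19.
m₂ = c^(d_q) mod q: c ≡ 13 (mod 97), and 13^37 mod 97 = 68.
h = q_inv·(m₁ − m₂) mod p = 4·(19 − 68) mod 43 = 19.
m = m₂ + h·q = 68 + 19·97 = 1911.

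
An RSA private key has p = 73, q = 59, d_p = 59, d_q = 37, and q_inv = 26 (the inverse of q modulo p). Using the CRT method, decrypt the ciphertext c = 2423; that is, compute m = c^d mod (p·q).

1226

m₁ = c^(d_p) mod p: c ≡ 14 (mod 73), and 14^59 mod 73 = 58.
m₂ = c^(d_q) mod q: c ≡ 4 (mod 59), and 4^37 mod 59 = 46.
h = q_inv·(m₁ − m₂) mod p = 26·(58 − 46) mod 73 = 20.
m = m₂ + h·q = 46 + 20·59 = 1226.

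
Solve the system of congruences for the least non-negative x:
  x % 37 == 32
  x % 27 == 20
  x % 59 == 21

53534

The moduli are pairwise coprime; N = 37·27·59 = 58941.
N/37 = 1593; 1593 ≡ 2 (mod 37); 2·19 ≡ 1, so inverse 19.
N/27 = 2183; 2183 ≡ 23 (mod 27); 23·20 ≡ 1, so inverse 20.
N/59 = 999; 999 ≡ 55 (mod 59); 55·44 ≡ 1, so inverse 44.
x ≡ 32·1593·19 + 20·2183·20 + 21·999·44 = 2764820.
2764820 mod 58941 = 53534.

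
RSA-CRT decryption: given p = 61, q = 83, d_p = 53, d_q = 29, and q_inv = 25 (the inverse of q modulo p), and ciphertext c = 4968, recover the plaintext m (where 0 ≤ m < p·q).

1627

m₁ = c^(d_p) mod p: c ≡ 27 (mod 61), and 27^53 mod 61 = 41.
m₂ = c^(d_q) mod q: c ≡ 71 (mod 83), and 71^29 mod 83 = 50.
h = q_inv·(m₁ − m₂) mod p = 25·(41 − 50) mod 61 = 19.
m = m₂ + h·q = 50 + 19·83 = 1627.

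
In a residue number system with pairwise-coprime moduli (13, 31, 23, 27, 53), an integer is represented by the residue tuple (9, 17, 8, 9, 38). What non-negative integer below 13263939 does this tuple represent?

3397338

The moduli are pairwise coprime; N = 13·31·23·27·53 = 13263939.
N/13 = 1020303; 1020303 ≡ 11 (mod 13); 11·6 ≡ 1, so inverse 6.
N/31 = 427869; 427869 ≡ 7 (mod 31); 7·9 ≡ 1, so inverse 9.
N/23 = 576693; 576693 ≡ 14 (mod 23); 14·5 ≡ 1, so inverse 5.
N/27 = 491257; 491257 ≡ 19 (mod 27); 19·10 ≡ 1, so inverse 10.
N/53 = 250263; 250263 ≡ 50 (mod 53); 50·35 ≡ 1, so inverse 35.
x ≡ 9·1020303·6 + 17·427869·9 + 8·576693·5 + 9·491257·10 + 38·250263·35 = 520690959.
520690959 mod 13263939 = 3397338.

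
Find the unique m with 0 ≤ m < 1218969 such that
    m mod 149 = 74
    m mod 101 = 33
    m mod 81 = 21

463017

From m ≡ 74 (mod 149) write m = 74 + 149t. Substituting into m ≡ 33 (mod 101) gives 149t ≡ 60 (mod 101), and since 48⁻¹ ≡ 40 (mod 101), t ≡ 77. Hence m ≡ 74 + 149·77 = 11547 (mod 15049).
From m ≡ 11547 (mod 15049) write m = 11547 + 15049t. Substituting into m ≡ 21 (mod 81) gives 15049t ≡ 57 (mod 81), and since 64⁻¹ ≡ 19 (mod 81), t ≡ 30. Hence m ≡ 11547 + 15049·30 = 463017 (mod 1218969).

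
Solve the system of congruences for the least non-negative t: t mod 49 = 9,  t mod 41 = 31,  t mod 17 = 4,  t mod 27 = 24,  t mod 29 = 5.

Combine the congruences pairwise.
From t ≡ 9 (mod 49) write t = 9 + 49s. Substituting into t ≡ 31 (mod 41) gives 49s ≡ 22 (mod 41), and since 8⁻¹ ≡ 36 (mod 41), s ≡ 13. Hence t ≡ 9 + 49·13 = 646 (mod 2009).
From t ≡ 646 (mod 2009) write t = 646 + 2009s. Substituting into t ≡ 4 (mod 17) gives 2009s ≡ 4 (mod 17), and since 3⁻¹ ≡ 6 (mod 17), s ≡ 7. Hence t ≡ 646 + 2009·7 = 14709 (mod 34153).
From t ≡ 14709 (mod 34153) write t = 14709 + 34153s. Substituting into t ≡ 24 (mod 27) gives 34153s ≡ 3 (mod 27), and since 25⁻¹ ≡ 13 (mod 27), s ≡ 12. Hence t ≡ 14709 + 34153·12 = 424545 (mod 922131).
From t ≡ 424545 (mod 922131) write t = 424545 + 922131s. Substituting into t ≡ 5 (mod 29) gives 922131s ≡ 20 (mod 29), and since 18⁻¹ ≡ 21 (mod 29), s ≡ 14. Hence t ≡ 424545 + 922131·14 = 13334379 (mod 26741799).

13334379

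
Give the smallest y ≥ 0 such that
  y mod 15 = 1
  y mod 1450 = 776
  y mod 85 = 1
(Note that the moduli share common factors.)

Combine the congruences pairwise.
gcd(15, 1450) = 5 and 5 | (776 − 1), so the pair is consistent; merging gives y ≡ 3676 (mod 4350), where 4350 = lcm(15, 1450).
gcd(4350, 85) = 5 and 5 | (1 − 3676), so the pair is consistent; merging gives y ≡ 47176 (mod 73950), where 73950 = lcm(4350, 85).
The solution is unique modulo lcm(15, 1450, 85) = 73950.

47176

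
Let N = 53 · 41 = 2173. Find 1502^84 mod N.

1056

Mod 53: 1502 ≡ 18; by Fermat, exponent reduces to 84 mod 52 = 32; 18^32 ≡ 49 (mod 53).
Mod 41: 1502 ≡ 26; by Fermat, exponent reduces to 84 mod 40 = 4; 26^4 ≡ 31 (mod 41).
Combine by CRT: x ≡ 49 (mod 53), x ≡ 31 (mod 41) ⇒ x ≡ 1056 (mod 2173).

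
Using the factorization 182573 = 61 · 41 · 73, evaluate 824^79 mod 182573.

64442

Mod 61: 824 ≡ 31; by Fermat, exponent reduces to 79 mod 60 = 19; 31^19 ≡ 26 (mod 61).
Mod 41: 824 ≡ 4; by Fermat, exponent reduces to 79 mod 40 = 39; 4^39 ≡ 31 (mod 41).
Mod 73: 824 ≡ 21; by Fermat, exponent reduces to 79 mod 72 = 7; 21^7 ≡ 56 (mod 73).
Combine by CRT: x ≡ 26 (mod 61), x ≡ 31 (mod 41), x ≡ 56 (mod 73) ⇒ x ≡ 64442 (mod 182573).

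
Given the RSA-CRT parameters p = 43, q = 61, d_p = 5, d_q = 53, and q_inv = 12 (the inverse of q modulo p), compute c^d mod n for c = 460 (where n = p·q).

1517

m₁ = c^(d_p) mod p: c ≡ 30 (mod 43), and 30^5 mod 43 = 12.
m₂ = c^(d_q) mod q: c ≡ 33 (mod 61), and 33^53 mod 61 = 53.
h = q_inv·(m₁ − m₂) mod p = 12·(12 − 53) mod 43 = 24.
m = m₂ + h·q = 53 + 24·61 = 1517.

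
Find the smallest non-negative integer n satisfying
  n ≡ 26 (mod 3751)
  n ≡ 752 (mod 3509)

gcd(3751, 3509) = 121 and 121 | (752 − 26), so the pair is consistent; merging gives n ≡ 11279 (mod 108779), where 108779 = lcm(3751, 3509).
The solution is unique modulo lcm(3751, 3509) = 108779.

11279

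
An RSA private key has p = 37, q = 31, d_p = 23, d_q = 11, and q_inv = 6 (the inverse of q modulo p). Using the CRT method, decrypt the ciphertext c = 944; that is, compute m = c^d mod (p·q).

1125

m₁ = c^(d_p) mod p: c ≡ 19 (mod 37), and 19^23 mod 37 = 15.
m₂ = c^(d_q) mod q: c ≡ 14 (mod 31), and 14^11 mod 31 = 9.
h = q_inv·(m₁ − m₂) mod p = 6·(15 − 9) mod 37 = 36.
m = m₂ + h·q = 9 + 36·31 = 1125.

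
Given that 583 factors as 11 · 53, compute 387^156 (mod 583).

Mod 11: 387 ≡ 2; by Fermat, exponent reduces to 156 mod 10 = 6; 2^6 ≡ 9 (mod 11).
Mod 53: 387 ≡ 16; since 52 | 156, by Fermat 16^156 ≡ 1 (mod 53).
Combine by CRT: x ≡ 9 (mod 11), x ≡ 1 (mod 53) ⇒ x ≡ 372 (mod 583).

372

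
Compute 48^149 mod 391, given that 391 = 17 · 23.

386

Mod 17: 48 ≡ 14; by Fermat, exponent reduces to 149 mod 16 = 5; 14^5 ≡ 12 (mod 17).
Mod 23: 48 ≡ 2; by Fermat, exponent reduces to 149 mod 22 = 17; 2^17 ≡ 18 (mod 23).
Combine by CRT: x ≡ 12 (mod 17), x ≡ 18 (mod 23) ⇒ x ≡ 386 (mod 391).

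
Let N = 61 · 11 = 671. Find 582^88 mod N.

34

Mod 61: 582 ≡ 33; by Fermat, exponent reduces to 88 mod 60 = 28; 33^28 ≡ 34 (mod 61).
Mod 11: 582 ≡ 10; by Fermat, exponent reduces to 88 mod 10 = 8; 10^8 ≡ 1 (mod 11).
Combine by CRT: x ≡ 34 (mod 61), x ≡ 1 (mod 11) ⇒ x ≡ 34 (mod 671).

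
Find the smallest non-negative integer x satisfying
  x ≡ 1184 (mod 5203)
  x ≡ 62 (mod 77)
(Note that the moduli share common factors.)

32402

gcd(5203, 77) = 11 and 11 | (62 − 1184), so the pair is consistent; merging gives x ≡ 32402 (mod 36421), where 36421 = lcm(5203, 77).
The solution is unique modulo lcm(5203, 77) = 36421.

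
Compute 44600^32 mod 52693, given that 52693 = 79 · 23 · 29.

Mod 79: 44600 ≡ 44; 44^32 ≡ 72 (mod 79).
Mod 23: 44600 ≡ 3; by Fermat, exponent reduces to 32 mod 22 = 10; 3^10 ≡ 8 (mod 23).
Mod 29: 44600 ≡ 27; by Fermat, exponent reduces to 32 mod 28 = 4; 27^4 ≡ 16 (mod 29).
Combine by CRT: x ≡ 72 (mod 79), x ≡ 8 (mod 23), x ≡ 16 (mod 29) ⇒ x ≡ 46445 (mod 52693).

46445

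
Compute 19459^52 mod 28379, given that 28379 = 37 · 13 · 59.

Mod 37: 19459 ≡ 34; by Fermat, exponent reduces to 52 mod 36 = 16; 34^16 ≡ 33 (mod 37).
Mod 13: 19459 ≡ 11; by Fermat, exponent reduces to 52 mod 12 = 4; 11^4 ≡ 3 (mod 13).
Mod 59: 19459 ≡ 48; 48^52 ≡ 35 (mod 59).
Combine by CRT: x ≡ 33 (mod 37), x ≡ 3 (mod 13), x ≡ 35 (mod 59) ⇒ x ≡ 24638 (mod 28379).

24638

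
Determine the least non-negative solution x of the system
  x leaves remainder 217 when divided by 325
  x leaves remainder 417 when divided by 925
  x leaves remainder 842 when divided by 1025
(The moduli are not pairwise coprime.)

461067

gcd(325, 925) = 25 and 25 | (417 − 217), so the pair is consistent; merging gives x ≡ 4117 (mod 12025), where 12025 = lcm(325, 925).
gcd(12025, 1025) = 25 and 25 | (842 − 4117), so the pair is consistent; merging gives x ≡ 461067 (mod 493025), where 493025 = lcm(12025, 1025).
The solution is unique modulo lcm(325, 925, 1025) = 493025.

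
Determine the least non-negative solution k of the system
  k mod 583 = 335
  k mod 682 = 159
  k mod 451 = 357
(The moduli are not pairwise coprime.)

1366887

gcd(583, 682) = 11 and 11 | (159 − 335), so the pair is consistent; merging gives k ≡ 29485 (mod 36146), where 36146 = lcm(583, 682).
gcd(36146, 451) = 11 and 11 | (357 − 29485), so the pair is consistent; merging gives k ≡ 1366887 (mod 1481986), where 1481986 = lcm(36146, 451).
The solution is unique modulo lcm(583, 682, 451) = 1481986.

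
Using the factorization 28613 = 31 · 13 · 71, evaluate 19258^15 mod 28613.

9797

Mod 31: 19258 ≡ 7; 7^15 ≡ 1 (mod 31).
Mod 13: 19258 ≡ 5; by Fermat, exponent reduces to 15 mod 12 = 3; 5^3 ≡ 8 (mod 13).
Mod 71: 19258 ≡ 17; 17^15 ≡ 70 (mod 71).
Combine by CRT: x ≡ 1 (mod 31), x ≡ 8 (mod 13), x ≡ 70 (mod 71) ⇒ x ≡ 9797 (mod 28613).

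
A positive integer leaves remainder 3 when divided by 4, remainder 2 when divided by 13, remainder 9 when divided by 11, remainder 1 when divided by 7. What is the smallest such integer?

From x ≡ 3 (mod 4) write x = 3 + 4t. Substituting into x ≡ 2 (mod 13) gives 4t ≡ 12 (mod 13), and since 4⁻¹ ≡ 10 (mod 13), t ≡ 3. Hence x ≡ 3 + 4·3 = 15 (mod 52).
From x ≡ 15 (mod 52) write x = 15 + 52t. Substituting into x ≡ 9 (mod 11) gives 52t ≡ 5 (mod 11), and since 8⁻¹ ≡ 7 (mod 11), t ≡ 2. Hence x ≡ 15 + 52·2 = 119 (mod 572).
From x ≡ 119 (mod 572) write x = 119 + 572t. Substituting into x ≡ 1 (mod 7) gives 572t ≡ 1 (mod 7), and since 5⁻¹ ≡ 3 (mod 7), t ≡ 3. Hence x ≡ 119 + 572·3 = 1835 (mod 4004).

1835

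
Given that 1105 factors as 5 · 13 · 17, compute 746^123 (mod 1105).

Mod 5: 746 ≡ 1; by Fermat, exponent reduces to 123 mod 4 = 3; 1^3 ≡ 1 (mod 5).
Mod 13: 746 ≡ 5; by Fermat, exponent reduces to 123 mod 12 = 3; 5^3 ≡ 8 (mod 13).
Mod 17: 746 ≡ 15; by Fermat, exponent reduces to 123 mod 16 = 11; 15^11 ≡ 9 (mod 17).
Combine by CRT: x ≡ 1 (mod 5), x ≡ 8 (mod 13), x ≡ 9 (mod 17) ⇒ x ≡ 281 (mod 1105).

281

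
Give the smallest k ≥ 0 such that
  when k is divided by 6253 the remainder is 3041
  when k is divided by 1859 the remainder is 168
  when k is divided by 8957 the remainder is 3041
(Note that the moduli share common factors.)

gcd(6253, 1859) = 169 and 169 | (168 − 3041), so the pair is consistent; merging gives k ≡ 28053 (mod 68783), where 68783 = lcm(6253, 1859).
gcd(68783, 8957) = 169 and 169 | (3041 − 28053), so the pair is consistent; merging gives k ≡ 2985722 (mod 3645499), where 3645499 = lcm(68783, 8957).
The solution is unique modulo lcm(6253, 1859, 8957) = 3645499.

2985722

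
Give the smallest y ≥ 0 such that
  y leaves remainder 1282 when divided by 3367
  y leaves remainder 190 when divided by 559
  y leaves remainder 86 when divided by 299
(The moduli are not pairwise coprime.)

2324512

Combine the congruences pairwise.
gcd(3367, 559) = 13 and 13 | (190 − 1282), so the pair is consistent; merging gives y ≡ 8016 (mod 144781), where 144781 = lcm(3367, 559).
gcd(144781, 299) = 13 and 13 | (86 − 8016), so the pair is consistent; merging gives y ≡ 2324512 (mod 3329963), where 3329963 = lcm(144781, 299).
The solution is unique modulo lcm(3367, 559, 299) = 3329963.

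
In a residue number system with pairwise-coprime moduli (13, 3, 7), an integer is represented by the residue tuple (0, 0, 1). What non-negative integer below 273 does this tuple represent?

78

The moduli are pairwise coprime; N = 13·3·7 = 273.
N/13 = 21; 21 ≡ 8 (mod 13); 8·5 ≡ 1, so inverse 5.
N/3 = 91; 91 ≡ 1 (mod 3), inverse 1.
N/7 = 39; 39 ≡ 4 (mod 7); 4·2 ≡ 1, so inverse 2.
x ≡ 0·21·5 + 0·91·1 + 1·39·2 = 78.
78 mod 273 = 78.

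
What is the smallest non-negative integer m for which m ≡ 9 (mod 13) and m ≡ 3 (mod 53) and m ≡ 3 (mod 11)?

From m ≡ 9 (mod 13) write m = 9 + 13t. Substituting into m ≡ 3 (mod 53) gives 13t ≡ 47 (mod 53), and since 13⁻¹ ≡ 49 (mod 53), t ≡ 24. Hence m ≡ 9 + 13·24 = 321 (mod 689).
From m ≡ 321 (mod 689) write m = 321 + 689t. Substituting into m ≡ 3 (mod 11) gives 689t ≡ 1 (mod 11), and since 7⁻¹ ≡ 8 (mod 11), t ≡ 8. Hence m ≡ 321 + 689·8 = 5833 (mod 7579).

5833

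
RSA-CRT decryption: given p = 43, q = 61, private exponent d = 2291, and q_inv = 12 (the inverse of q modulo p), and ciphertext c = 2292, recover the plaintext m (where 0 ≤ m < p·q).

1588

d_p = d mod (p−1) = 2291 mod 42 = 23; d_q = d mod (q−1) = 11.
m₁ = c^(d_p) mod p: c ≡ 13 (mod 43), and 13^23 mod 43 = 40.
m₂ = c^(d_q) mod q: c ≡ 35 (mod 61), and 35^11 mod 61 = 2.
h = q_inv·(m₁ − m₂) mod p = 12·(40 − 2) mod 43 = 26.
m = m₂ + h·q = 2 + 26·61 = 1588.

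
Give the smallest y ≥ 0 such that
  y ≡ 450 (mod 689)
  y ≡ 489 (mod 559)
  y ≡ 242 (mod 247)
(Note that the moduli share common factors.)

gcd(689, 559) = 13 and 13 | (489 − 450), so the pair is consistent; merging gives y ≡ 27321 (mod 29627), where 29627 = lcm(689, 559).
gcd(29627, 247) = 13 and 13 | (242 − 27321), so the pair is consistent; merging gives y ≡ 382845 (mod 562913), where 562913 = lcm(29627, 247).
The solution is unique modulo lcm(689, 559, 247) = 562913.

382845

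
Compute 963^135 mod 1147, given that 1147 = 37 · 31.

Mod 37: 963 ≡ 1; by Fermat, exponent reduces to 135 mod 36 = 27; 1^27 ≡ 1 (mod 37).
Mod 31: 963 ≡ 2; by Fermat, exponent reduces to 135 mod 30 = 15; 2^15 ≡ 1 (mod 31).
Combine by CRT: x ≡ 1 (mod 37), x ≡ 1 (mod 31) ⇒ x ≡ 1 (mod 1147).

1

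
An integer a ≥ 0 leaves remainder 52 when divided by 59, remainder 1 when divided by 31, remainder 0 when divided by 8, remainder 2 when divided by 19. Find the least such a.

The moduli are pairwise coprime; N = 59·31·8·19 = 278008.
N/59 = 4712; 4712 ≡ 51 (mod 59); 51·22 ≡ 1, so inverse 22.
N/31 = 8968; 8968 ≡ 9 (mod 31); 9·7 ≡ 1, so inverse 7.
N/8 = 34751; 34751 ≡ 7 (mod 8); 7·7 ≡ 1, so inverse 7.
N/19 = 14632; 14632 ≡ 2 (mod 19); 2·10 ≡ 1, so inverse 10.
a ≡ 52·4712·22 + 1·8968·7 + 0·34751·7 + 2·14632·10 = 5745944.
5745944 mod 278008 = 185784.

185784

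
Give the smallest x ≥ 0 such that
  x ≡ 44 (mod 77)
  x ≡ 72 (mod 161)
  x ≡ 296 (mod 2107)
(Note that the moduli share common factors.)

305811

Combine the congruences pairwise.
gcd(77, 161) = 7 and 7 | (72 − 44), so the pair is consistent; merging gives x ≡ 1199 (mod 1771), where 1771 = lcm(77, 161).
gcd(1771, 2107) = 7 and 7 | (296 − 1199), so the pair is consistent; merging gives x ≡ 305811 (mod 533071), where 533071 = lcm(1771, 2107).
The solution is unique modulo lcm(77, 161, 2107) = 533071.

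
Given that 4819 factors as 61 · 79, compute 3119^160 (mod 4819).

Mod 61: 3119 ≡ 8; by Fermat, exponent reduces to 160 mod 60 = 40; 8^40 ≡ 1 (mod 61).
Mod 79: 3119 ≡ 38; by Fermat, exponent reduces to 160 mod 78 = 4; 38^4 ≡ 10 (mod 79).
Combine by CRT: x ≡ 1 (mod 61), x ≡ 10 (mod 79) ⇒ x ≡ 2380 (mod 4819).

2380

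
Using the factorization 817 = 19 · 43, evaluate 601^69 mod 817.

816

Mod 19: 601 ≡ 12; by Fermat, exponent reduces to 69 mod 18 = 15; 12^15 ≡ 18 (mod 19).
Mod 43: 601 ≡ 42; by Fermat, exponent reduces to 69 mod 42 = 27; 42^27 ≡ 42 (mod 43).
Combine by CRT: x ≡ 18 (mod 19), x ≡ 42 (mod 43) ⇒ x ≡ 816 (mod 817).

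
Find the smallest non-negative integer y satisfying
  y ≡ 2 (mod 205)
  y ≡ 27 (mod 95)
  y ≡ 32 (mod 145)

gcd(205, 95) = 5 and 5 | (27 − 2), so the pair is consistent; merging gives y ≡ 1642 (mod 3895), where 3895 = lcm(205, 95).
gcd(3895, 145) = 5 and 5 | (32 − 1642), so the pair is consistent; merging gives y ≡ 32802 (mod 112955), where 112955 = lcm(3895, 145).
The solution is unique modulo lcm(205, 95, 145) = 112955.

32802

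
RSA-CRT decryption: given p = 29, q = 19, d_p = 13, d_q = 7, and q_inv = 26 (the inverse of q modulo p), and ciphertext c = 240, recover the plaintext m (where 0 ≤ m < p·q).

221

m₁ = c^(d_p) mod p: c ≡ 8 (mod 29), and 8^13 mod 29 = 18.
m₂ = c^(d_q) mod q: c ≡ 12 (mod 19), and 12^7 mod 19 = 12.
h = q_inv·(m₁ − m₂) mod p = 26·(18 − 12) mod 29 = 11.
m = m₂ + h·q = 12 + 11·19 = 221.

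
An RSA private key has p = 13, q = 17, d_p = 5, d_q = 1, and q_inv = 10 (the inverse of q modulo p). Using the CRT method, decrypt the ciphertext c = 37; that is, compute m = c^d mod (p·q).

m₁ = c^(d_p) mod p: c ≡ 11 (mod 13), and 11^5 mod 13 = 7.
m₂ = c^(d_q) mod q: c ≡ 3 (mod 17), and 3^1 mod 17 = 3.
h = q_inv·(m₁ − m₂) mod p = 10·(7 − 3) mod 13 = 1.
m = m₂ + h·q = 3 + 1·17 = 20.

20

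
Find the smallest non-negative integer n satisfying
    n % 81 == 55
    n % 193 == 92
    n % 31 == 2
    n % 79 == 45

The moduli are pairwise coprime; M = 81·193·31·79 = 38285217.
M/81 = 472657; 472657 ≡ 22 (mod 81); 22·70 ≡ 1, so inverse 70.
M/193 = 198369; 198369 ≡ 158 (mod 193); 158·11 ≡ 1, so inverse 11.
M/31 = 1235007; 1235007 ≡ 29 (mod 31); 29·15 ≡ 1, so inverse 15.
M/79 = 484623; 484623 ≡ 37 (mod 79); 37·47 ≡ 1, so inverse 47.
n ≡ 55·472657·70 + 92·198369·11 + 2·1235007·15 + 45·484623·47 = 3082506733.
3082506733 mod 38285217 = 19689373.

19689373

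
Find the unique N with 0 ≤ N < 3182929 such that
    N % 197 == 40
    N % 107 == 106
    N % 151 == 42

From N ≡ 40 (mod 197) write N = 40 + 197t. Substituting into N ≡ 106 (mod 107) gives 197t ≡ 66 (mod 107), and since 90⁻¹ ≡ 44 (mod 107), t ≡ 15. Hence N ≡ 40 + 197·15 = 2995 (mod 21079).
From N ≡ 2995 (mod 21079) write N = 2995 + 21079t. Substituting into N ≡ 42 (mod 151) gives 21079t ≡ 67 (mod 151), and since 90⁻¹ ≡ 99 (mod 151), t ≡ 140. Hence N ≡ 2995 + 21079·140 = 2954055 (mod 3182929).

2954055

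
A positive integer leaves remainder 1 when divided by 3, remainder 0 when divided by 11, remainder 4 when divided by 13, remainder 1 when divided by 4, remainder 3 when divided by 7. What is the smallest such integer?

Combine the congruences pairwise.
From x ≡ 1 (mod 3) write x = 1 + 3t. Substituting into x ≡ 0 (mod 11) gives 3t ≡ 10 (mod 11), and since 3⁻¹ ≡ 4 (mod 11), t ≡ 7. Hence x ≡ 1 + 3·7 = 22 (mod 33).
From x ≡ 22 (mod 33) write x = 22 + 33t. Substituting into x ≡ 4 (mod 13) gives 33t ≡ 8 (mod 13), and since 7⁻¹ ≡ 2 (mod 13), t ≡ 3. Hence x ≡ 22 + 33·3 = 121 (mod 429).
From x ≡ 121 (mod 429) write x = 121 + 429t. Substituting into x ≡ 1 (mod 4) gives 429t ≡ 0 (mod 4), and since 1⁻¹ ≡ 1 (mod 4), t ≡ 0. Hence x ≡ 121 + 429·0 = 121 (mod 1716).
From x ≡ 121 (mod 1716) write x = 121 + 1716t. Substituting into x ≡ 3 (mod 7) gives 1716t ≡ 1 (mod 7), and since 1⁻¹ ≡ 1 (mod 7), t ≡ 1. Hence x ≡ 121 + 1716·1 = 1837 (mod 12012).

1837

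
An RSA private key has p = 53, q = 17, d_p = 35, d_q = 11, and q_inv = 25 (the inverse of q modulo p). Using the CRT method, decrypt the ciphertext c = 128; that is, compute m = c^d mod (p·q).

m₁ = c^(d_p) mod p: c ≡ 22 (mod 53), and 22^35 mod 53 = 19.
m₂ = c^(d_q) mod q: c ≡ 9 (mod 17), and 9^11 mod 17 = 15.
h = q_inv·(m₁ − m₂) mod p = 25·(19 − 15) mod 53 = 47.
m = m₂ + h·q = 15 + 47·17 = 814.

814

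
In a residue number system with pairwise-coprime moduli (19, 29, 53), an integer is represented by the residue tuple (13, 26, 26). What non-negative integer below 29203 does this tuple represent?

The moduli are pairwise coprime; N = 19·29·53 = 29203.
N/19 = 1537; 1537 ≡ 17 (mod 19); 17·9 ≡ 1, so inverse 9.
N/29 = 1007; 1007 ≡ 21 (mod 29); 21·18 ≡ 1, so inverse 18.
N/53 = 551; 551 ≡ 21 (mod 53); 21·48 ≡ 1, so inverse 48.
x ≡ 13·1537·9 + 26·1007·18 + 26·551·48 = 1338753.
1338753 mod 29203 = 24618.

24618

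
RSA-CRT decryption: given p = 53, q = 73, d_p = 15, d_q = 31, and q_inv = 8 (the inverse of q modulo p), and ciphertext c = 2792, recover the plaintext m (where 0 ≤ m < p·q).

3575

m₁ = c^(d_p) mod p: c ≡ 36 (mod 53), and 36^15 mod 53 = 24.
m₂ = c^(d_q) mod q: c ≡ 18 (mod 73), and 18^31 mod 73 = 71.
h = q_inv·(m₁ − m₂) mod p = 8·(24 − 71) mod 53 = 48.
m = m₂ + h·q = 71 + 48·73 = 3575.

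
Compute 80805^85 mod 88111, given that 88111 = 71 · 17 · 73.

Mod 71: 80805 ≡ 7; by Fermat, exponent reduces to 85 mod 70 = 15; 7^15 ≡ 23 (mod 71).
Mod 17: 80805 ≡ 4; by Fermat, exponent reduces to 85 mod 16 = 5; 4^5 ≡ 4 (mod 17).
Mod 73: 80805 ≡ 67; by Fermat, exponent reduces to 85 mod 72 = 13; 67^13 ≡ 25 (mod 73).
Combine by CRT: x ≡ 23 (mod 71), x ≡ 4 (mod 17), x ≡ 25 (mod 73) ⇒ x ≡ 41416 (mod 88111).

41416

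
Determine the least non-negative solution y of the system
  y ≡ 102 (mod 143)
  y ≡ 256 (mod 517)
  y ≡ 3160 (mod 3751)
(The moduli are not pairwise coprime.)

Combine the congruences pairwise.
gcd(143, 517) = 11 and 11 | (256 − 102), so the pair is consistent; merging gives y ≡ 4392 (mod 6721), where 6721 = lcm(143, 517).
gcd(6721, 3751) = 11 and 11 | (3160 − 4392), so the pair is consistent; merging gives y ≡ 273232 (mod 2291861), where 2291861 = lcm(6721, 3751).
The solution is unique modulo lcm(143, 517, 3751) = 2291861.

273232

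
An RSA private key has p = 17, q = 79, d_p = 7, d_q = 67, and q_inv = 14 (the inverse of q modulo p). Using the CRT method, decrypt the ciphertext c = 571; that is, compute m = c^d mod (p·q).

m₁ = c^(d_p) mod p: c ≡ 10 (mod 17), and 10^7 mod 17 = 5.
m₂ = c^(d_q) mod q: c ≡ 18 (mod 79), and 18^67 mod 79 = 8.
h = q_inv·(m₁ − m₂) mod p = 14·(5 − 8) mod 17 = 9.
m = m₂ + h·q = 8 + 9·79 = 719.

719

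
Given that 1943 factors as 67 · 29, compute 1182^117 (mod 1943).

42

Mod 67: 1182 ≡ 43; by Fermat, exponent reduces to 117 mod 66 = 51; 43^51 ≡ 42 (mod 67).
Mod 29: 1182 ≡ 22; by Fermat, exponent reduces to 117 mod 28 = 5; 22^5 ≡ 13 (mod 29).
Combine by CRT: x ≡ 42 (mod 67), x ≡ 13 (mod 29) ⇒ x ≡ 42 (mod 1943).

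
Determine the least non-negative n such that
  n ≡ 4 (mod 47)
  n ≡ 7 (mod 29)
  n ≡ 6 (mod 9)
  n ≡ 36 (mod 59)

The moduli are pairwise coprime; M = 47·29·9·59 = 723753.
M/47 = 15399; 15399 ≡ 30 (mod 47); 30·11 ≡ 1, so inverse 11.
M/29 = 24957; 24957 ≡ 17 (mod 29); 17·12 ≡ 1, so inverse 12.
M/9 = 80417; 80417 ≡ 2 (mod 9); 2·5 ≡ 1, so inverse 5.
M/59 = 12267; 12267 ≡ 54 (mod 59); 54·47 ≡ 1, so inverse 47.
n ≡ 4·15399·11 + 7·24957·12 + 6·80417·5 + 36·12267·47 = 25942218.
25942218 mod 723753 = 610863.

610863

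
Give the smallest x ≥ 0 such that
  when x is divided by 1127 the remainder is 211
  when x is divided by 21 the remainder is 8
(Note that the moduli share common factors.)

gcd(1127, 21) = 7 and 7 | (8 − 211), so the pair is consistent; merging gives x ≡ 2465 (mod 3381), where 3381 = lcm(1127, 21).
The solution is unique modulo lcm(1127, 21) = 3381.

2465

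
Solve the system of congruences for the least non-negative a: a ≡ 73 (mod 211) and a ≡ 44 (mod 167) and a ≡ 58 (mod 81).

1504714

Combine the congruences pairwise.
From a ≡ 73 (mod 211) write a = 73 + 211t. Substituting into a ≡ 44 (mod 167) gives 211t ≡ 138 (mod 167), and since 44⁻¹ ≡ 19 (mod 167), t ≡ 117. Hence a ≡ 73 + 211·117 = 24760 (mod 35237).
From a ≡ 24760 (mod 35237) write a = 24760 + 35237t. Substituting into a ≡ 58 (mod 81) gives 35237t ≡ 3 (mod 81), and since 2⁻¹ ≡ 41 (mod 81), t ≡ 42. Hence a ≡ 24760 + 35237·42 = 1504714 (mod 2854197).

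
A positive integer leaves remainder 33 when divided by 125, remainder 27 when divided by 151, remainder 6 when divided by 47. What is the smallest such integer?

The moduli are pairwise coprime; M = 125·151·47 = 887125.
M/125 = 7097; 7097 ≡ 97 (mod 125); 97·58 ≡ 1, so inverse 58.
M/151 = 5875; 5875 ≡ 137 (mod 151); 137·97 ≡ 1, so inverse 97.
M/47 = 18875; 18875 ≡ 28 (mod 47); 28·42 ≡ 1, so inverse 42.
N ≡ 33·7097·58 + 27·5875·97 + 6·18875·42 = 33726783.
33726783 mod 887125 = 16033.

16033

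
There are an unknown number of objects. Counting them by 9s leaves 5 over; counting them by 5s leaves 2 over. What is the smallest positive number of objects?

From N ≡ 5 (mod 9) write N = 5 + 9t. Substituting into N ≡ 2 (mod 5) gives 9t ≡ 2 (mod 5), and since 4⁻¹ ≡ 4 (mod 5), t ≡ 3. Hence N ≡ 5 + 9·3 = 32 (mod 45).

32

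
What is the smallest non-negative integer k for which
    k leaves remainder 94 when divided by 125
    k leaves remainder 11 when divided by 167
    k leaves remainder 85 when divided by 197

1043594

The moduli are pairwise coprime; N = 125·167·197 = 4112375.
N/125 = 32899; 32899 ≡ 24 (mod 125); 24·99 ≡ 1, so inverse 99.
N/167 = 24625; 24625 ≡ 76 (mod 167); 76·11 ≡ 1, so inverse 11.
N/197 = 20875; 20875 ≡ 190 (mod 197); 190·28 ≡ 1, so inverse 28.
k ≡ 94·32899·99 + 11·24625·11 + 85·20875·28 = 358820219.
358820219 mod 4112375 = 1043594.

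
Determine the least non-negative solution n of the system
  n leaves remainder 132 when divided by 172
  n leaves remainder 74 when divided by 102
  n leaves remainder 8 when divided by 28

27308

Combine the congruences pairwise.
gcd(172, 102) = 2 and 2 | (74 − 132), so the pair is consistent; merging gives n ≡ 992 (mod 8772), where 8772 = lcm(172, 102).
gcd(8772, 28) = 4 and 4 | (8 − 992), so the pair is consistent; merging gives n ≡ 27308 (mod 61404), where 61404 = lcm(8772, 28).
The solution is unique modulo lcm(172, 102, 28) = 61404.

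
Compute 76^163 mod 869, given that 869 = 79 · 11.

Mod 79: 76 ≡ 76; by Fermat, exponent reduces to 163 mod 78 = 7; 76^7 ≡ 25 (mod 79).
Mod 11: 76 ≡ 10; by Fermat, exponent reduces to 163 mod 10 = 3; 10^3 ≡ 10 (mod 11).
Combine by CRT: x ≡ 25 (mod 79), x ≡ 10 (mod 11) ⇒ x ≡ 736 (mod 869).

736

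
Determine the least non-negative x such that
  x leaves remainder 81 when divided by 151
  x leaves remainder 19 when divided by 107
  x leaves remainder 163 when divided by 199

The moduli are pairwise coprime; N = 151·107·199 = 3215243.
N/151 = 21293; 21293 ≡ 2 (mod 151); 2·76 ≡ 1, so inverse 76.
N/107 = 30049; 30049 ≡ 89 (mod 107); 89·101 ≡ 1, so inverse 101.
N/199 = 16157; 16157 ≡ 38 (mod 199); 38·110 ≡ 1, so inverse 110.
x ≡ 81·21293·76 + 19·30049·101 + 163·16157·110 = 478438749.
478438749 mod 3215243 = 2582785.

2582785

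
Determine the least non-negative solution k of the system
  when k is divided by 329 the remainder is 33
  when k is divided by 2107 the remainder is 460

Combine the congruences pairwise.
gcd(329, 2107) = 7 and 7 | (460 − 33), so the pair is consistent; merging gives k ≡ 51028 (mod 99029), where 99029 = lcm(329, 2107).
The solution is unique modulo lcm(329, 2107) = 99029.

51028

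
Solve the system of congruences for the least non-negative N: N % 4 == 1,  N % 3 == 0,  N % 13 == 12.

Combine the congruences pairwise.
From N ≡ 1 (mod 4) write N = 1 + 4t. Substituting into N ≡ 0 (mod 3) gives 4t ≡ 2 (mod 3), and since 1⁻¹ ≡ 1 (mod 3), t ≡ 2. Hence N ≡ 1 + 4·2 = 9 (mod 12).
From N ≡ 9 (mod 12) write N = 9 + 12t. Substituting into N ≡ 12 (mod 13) gives 12t ≡ 3 (mod 13), and since 12⁻¹ ≡ 12 (mod 13), t ≡ 10. Hence N ≡ 9 + 12·10 = 129 (mod 156).

129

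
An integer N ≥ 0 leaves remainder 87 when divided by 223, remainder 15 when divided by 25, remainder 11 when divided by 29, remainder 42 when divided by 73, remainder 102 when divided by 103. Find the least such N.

284037640

The moduli are pairwise coprime; M = 223·25·29·73·103 = 1215634325.
M/223 = 5451275; 5451275 ≡ 40 (mod 223); 40·184 ≡ 1, so inverse 184.
M/25 = 48625373; 48625373 ≡ 23 (mod 25); 23·12 ≡ 1, so inverse 12.
M/29 = 41918425; 41918425 ≡ 27 (mod 29); 27·14 ≡ 1, so inverse 14.
M/73 = 16652525; 16652525 ≡ 57 (mod 73); 57·41 ≡ 1, so inverse 41.
M/103 = 11802275; 11802275 ≡ 20 (mod 103); 20·67 ≡ 1, so inverse 67.
N ≡ 87·5451275·184 + 15·48625373·12 + 11·41918425·14 + 42·16652525·41 + 102·11802275·67 = 211804410190.
211804410190 mod 1215634325 = 284037640.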